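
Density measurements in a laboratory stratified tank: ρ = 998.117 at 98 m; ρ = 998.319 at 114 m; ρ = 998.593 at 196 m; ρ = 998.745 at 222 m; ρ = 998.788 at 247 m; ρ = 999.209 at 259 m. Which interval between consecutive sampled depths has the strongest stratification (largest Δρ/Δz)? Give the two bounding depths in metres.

Compute the density gradient over each adjacent pair:
  98–114 m: Δρ/Δz = 0.202/16 = 0.013 kg m⁻⁴
  114–196 m: Δρ/Δz = 0.274/82 = 3.3 × 10⁻³ kg m⁻⁴
  196–222 m: Δρ/Δz = 0.152/26 = 5.8 × 10⁻³ kg m⁻⁴
  222–247 m: Δρ/Δz = 0.043/25 = 1.7 × 10⁻³ kg m⁻⁴
  247–259 m: Δρ/Δz = 0.421/12 = 0.035 kg m⁻⁴
The largest gradient is in the 247–259 m interval — the pycnocline.

247–259 m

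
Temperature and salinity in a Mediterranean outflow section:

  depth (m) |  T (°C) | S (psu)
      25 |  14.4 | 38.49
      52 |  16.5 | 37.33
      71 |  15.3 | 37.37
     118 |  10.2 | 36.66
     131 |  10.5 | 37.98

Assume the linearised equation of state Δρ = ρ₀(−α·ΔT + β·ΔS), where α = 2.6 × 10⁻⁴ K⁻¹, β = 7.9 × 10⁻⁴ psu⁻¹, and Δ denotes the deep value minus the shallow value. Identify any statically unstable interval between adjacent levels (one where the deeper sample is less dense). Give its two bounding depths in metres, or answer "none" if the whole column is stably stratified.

Evaluate Δρ/ρ₀ = −αΔT + βΔS across each adjacent pair:
  25–52 m: −αΔT+βΔS = −(2.6 × 10⁻⁴)(+2.1)+(7.9 × 10⁻⁴)(-1.16) = -1.5 × 10⁻³ → UNSTABLE
  52–71 m: −αΔT+βΔS = −(2.6 × 10⁻⁴)(-1.2)+(7.9 × 10⁻⁴)(+0.04) = 3.4 × 10⁻⁴ → stable
  71–118 m: −αΔT+βΔS = −(2.6 × 10⁻⁴)(-5.1)+(7.9 × 10⁻⁴)(-0.71) = 7.7 × 10⁻⁴ → stable
  118–131 m: −αΔT+βΔS = −(2.6 × 10⁻⁴)(+0.3)+(7.9 × 10⁻⁴)(+1.32) = 9.6 × 10⁻⁴ → stable
The 25–52 m interval has Δρ < 0: lighter water underlies denser water.

25–52 m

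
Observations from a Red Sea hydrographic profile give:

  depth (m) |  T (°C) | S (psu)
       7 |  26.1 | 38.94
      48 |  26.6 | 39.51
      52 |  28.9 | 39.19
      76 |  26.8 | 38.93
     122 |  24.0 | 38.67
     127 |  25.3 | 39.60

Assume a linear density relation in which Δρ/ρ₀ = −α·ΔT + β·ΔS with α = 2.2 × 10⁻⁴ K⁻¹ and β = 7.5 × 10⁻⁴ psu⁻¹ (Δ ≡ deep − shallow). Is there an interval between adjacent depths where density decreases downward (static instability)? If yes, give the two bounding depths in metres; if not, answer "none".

Evaluate Δρ/ρ₀ = −αΔT + βΔS across each adjacent pair:
  7–48 m: −αΔT+βΔS = −(2.2 × 10⁻⁴)(+0.5)+(7.5 × 10⁻⁴)(+0.57) = 3.2 × 10⁻⁴ → stable
  48–52 m: −αΔT+βΔS = −(2.2 × 10⁻⁴)(+2.3)+(7.5 × 10⁻⁴)(-0.32) = -7.5 × 10⁻⁴ → UNSTABLE
  52–76 m: −αΔT+βΔS = −(2.2 × 10⁻⁴)(-2.1)+(7.5 × 10⁻⁴)(-0.26) = 2.7 × 10⁻⁴ → stable
  76–122 m: −αΔT+βΔS = −(2.2 × 10⁻⁴)(-2.8)+(7.5 × 10⁻⁴)(-0.26) = 4.2 × 10⁻⁴ → stable
  122–127 m: −αΔT+βΔS = −(2.2 × 10⁻⁴)(+1.3)+(7.5 × 10⁻⁴)(+0.93) = 4.1 × 10⁻⁴ → stable
The 48–52 m interval has Δρ < 0: lighter water underlies denser water.

48–52 m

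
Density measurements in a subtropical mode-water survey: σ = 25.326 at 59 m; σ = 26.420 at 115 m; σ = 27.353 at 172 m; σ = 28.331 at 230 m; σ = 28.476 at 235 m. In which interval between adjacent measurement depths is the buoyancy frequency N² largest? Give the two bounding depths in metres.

Compute the density gradient over each adjacent pair:
  59–115 m: Δρ/Δz = 1.094/56 = 0.020 kg m⁻⁴
  115–172 m: Δρ/Δz = 0.933/57 = 0.016 kg m⁻⁴
  172–230 m: Δρ/Δz = 0.978/58 = 0.017 kg m⁻⁴
  230–235 m: Δρ/Δz = 0.145/5 = 0.029 kg m⁻⁴
The largest gradient is in the 230–235 m interval — the pycnocline.

230–235 m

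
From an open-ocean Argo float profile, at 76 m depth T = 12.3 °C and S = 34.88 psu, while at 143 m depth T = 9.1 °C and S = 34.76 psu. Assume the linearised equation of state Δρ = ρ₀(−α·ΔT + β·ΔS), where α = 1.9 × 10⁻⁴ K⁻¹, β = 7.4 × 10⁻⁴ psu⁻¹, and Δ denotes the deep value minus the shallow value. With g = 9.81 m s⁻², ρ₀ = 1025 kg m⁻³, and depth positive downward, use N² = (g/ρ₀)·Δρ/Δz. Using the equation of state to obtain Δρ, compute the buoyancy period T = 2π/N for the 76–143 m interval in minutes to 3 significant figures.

12.0 min

ΔT = -3.2 K, ΔS = -0.12 psu (deep − shallow).
Δρ/ρ₀ = −αΔT + βΔS = 6.08 × 10⁻⁴ − 8.88 × 10⁻⁵ = 5.192 × 10⁻⁴, so Δρ ≈ 0.5322 kg m⁻³.
N² = (g/ρ₀)·Δρ/Δz = g·(Δρ/ρ₀)/Δz = 9.81 × 5.192 × 10⁻⁴ / 67 = 7.6020 × 10⁻⁵ s⁻².
N = √(7.6020 × 10⁻⁵) = 8.7189 × 10⁻³ rad s⁻¹ → T = 2π/N = 720.64 s = 12.011 min ≈ 12.0 min.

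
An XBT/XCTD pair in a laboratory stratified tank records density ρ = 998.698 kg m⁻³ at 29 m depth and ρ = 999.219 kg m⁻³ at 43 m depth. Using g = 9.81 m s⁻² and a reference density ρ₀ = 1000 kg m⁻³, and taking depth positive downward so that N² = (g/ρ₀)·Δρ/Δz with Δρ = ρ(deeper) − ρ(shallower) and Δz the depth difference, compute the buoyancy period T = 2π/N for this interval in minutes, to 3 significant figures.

5.48 min

Δρ = 999.219 − 998.698 = 0.521 kg m⁻³ over Δz = 43 − 29 = 14 m.
N² = (9.81/1000) × (0.521/14) = 3.6507 × 10⁻⁴ s⁻².
N = √(3.6507 × 10⁻⁴) = 0.019107 rad s⁻¹, so T = 2π/N = 328.84 s = 5.4807 min ≈ 5.48 min.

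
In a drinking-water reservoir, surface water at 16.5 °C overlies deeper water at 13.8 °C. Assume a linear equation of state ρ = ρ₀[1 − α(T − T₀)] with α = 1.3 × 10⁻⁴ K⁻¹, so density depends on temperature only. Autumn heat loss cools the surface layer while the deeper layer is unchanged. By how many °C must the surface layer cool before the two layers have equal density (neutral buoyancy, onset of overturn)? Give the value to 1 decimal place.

2.7 °C

With temperature the only control, equal density requires T_surf′ = T_deep.
T_surf′ = 13.8 °C.
Cooling required: 16.5 − 13.8 = 2.7 °C.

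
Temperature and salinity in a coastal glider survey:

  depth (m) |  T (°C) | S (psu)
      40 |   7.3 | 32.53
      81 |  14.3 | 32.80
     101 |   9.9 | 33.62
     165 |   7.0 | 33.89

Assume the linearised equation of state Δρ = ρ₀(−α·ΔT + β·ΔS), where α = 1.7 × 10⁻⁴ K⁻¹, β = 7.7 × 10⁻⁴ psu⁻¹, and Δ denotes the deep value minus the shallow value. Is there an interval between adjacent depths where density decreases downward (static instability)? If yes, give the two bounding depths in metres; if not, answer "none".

40–81 m

Evaluate Δρ/ρ₀ = −αΔT + βΔS across each adjacent pair:
  40–81 m: −αΔT+βΔS = −(1.7 × 10⁻⁴)(+7.0)+(7.7 × 10⁻⁴)(+0.27) = -9.8 × 10⁻⁴ → UNSTABLE
  81–101 m: −αΔT+βΔS = −(1.7 × 10⁻⁴)(-4.4)+(7.7 × 10⁻⁴)(+0.82) = 1.4 × 10⁻³ → stable
  101–165 m: −αΔT+βΔS = −(1.7 × 10⁻⁴)(-2.9)+(7.7 × 10⁻⁴)(+0.27) = 7.0 × 10⁻⁴ → stable
The 40–81 m interval has Δρ < 0: lighter water underlies denser water.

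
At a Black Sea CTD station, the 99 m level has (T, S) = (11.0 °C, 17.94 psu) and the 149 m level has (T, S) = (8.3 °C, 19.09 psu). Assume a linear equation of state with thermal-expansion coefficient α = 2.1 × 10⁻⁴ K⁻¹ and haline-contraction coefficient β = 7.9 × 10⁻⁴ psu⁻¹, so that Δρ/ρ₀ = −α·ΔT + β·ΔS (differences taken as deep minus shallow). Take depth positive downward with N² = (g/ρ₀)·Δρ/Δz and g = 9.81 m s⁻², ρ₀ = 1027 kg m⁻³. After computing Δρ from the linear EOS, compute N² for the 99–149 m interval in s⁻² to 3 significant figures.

ΔT = -2.7 K, ΔS = +1.15 psu (deep − shallow).
Δρ/ρ₀ = −αΔT + βΔS = 5.67 × 10⁻⁴ + 9.085 × 10⁻⁴ = 1.4755 × 10⁻³, so Δρ ≈ 1.515 kg m⁻³.
N² = (g/ρ₀)·Δρ/Δz = g·(Δρ/ρ₀)/Δz = 9.81 × 1.4755 × 10⁻³ / 50 = 2.8949 × 10⁻⁴ s⁻² ≈ 2.89 × 10⁻⁴ s⁻².

2.89 × 10⁻⁴ s⁻²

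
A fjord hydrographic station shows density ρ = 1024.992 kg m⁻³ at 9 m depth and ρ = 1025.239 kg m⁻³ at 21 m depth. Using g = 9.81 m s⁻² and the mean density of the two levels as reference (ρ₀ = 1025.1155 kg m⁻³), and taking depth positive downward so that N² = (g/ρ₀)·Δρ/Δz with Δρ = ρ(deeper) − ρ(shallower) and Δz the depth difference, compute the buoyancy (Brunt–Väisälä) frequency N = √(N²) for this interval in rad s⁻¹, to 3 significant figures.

Δρ = 1025.239 − 1024.992 = 0.247 kg m⁻³ over Δz = 21 − 9 = 12 m.
N² = (9.81/1025.1155) × (0.247/12) = 1.9698 × 10⁻⁴ s⁻².
N = √(1.9698 × 10⁻⁴) = 0.014035 rad s⁻¹ ≈ 0.0140 rad s⁻¹.
N² > 0, so the interval is statically stable.

0.0140 rad s⁻¹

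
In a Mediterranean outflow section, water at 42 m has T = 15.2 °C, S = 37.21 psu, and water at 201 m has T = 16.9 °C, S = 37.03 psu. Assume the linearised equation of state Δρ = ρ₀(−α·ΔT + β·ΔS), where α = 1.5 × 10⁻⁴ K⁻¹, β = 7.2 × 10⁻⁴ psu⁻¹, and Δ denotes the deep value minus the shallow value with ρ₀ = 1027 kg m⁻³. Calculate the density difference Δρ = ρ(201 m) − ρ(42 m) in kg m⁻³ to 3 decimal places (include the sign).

-0.395 kg m⁻³

ΔT = +1.7 K, ΔS = -0.18 psu (deep − shallow).
Δρ/ρ₀ = −(1.5 × 10⁻⁴)(+1.7) + (7.2 × 10⁻⁴)(-0.18) = -3.846 × 10⁻⁴.
Δρ = 1027 × (-3.846 × 10⁻⁴) = -0.395 kg m⁻³.
Negative Δρ: lighter below, statically unstable.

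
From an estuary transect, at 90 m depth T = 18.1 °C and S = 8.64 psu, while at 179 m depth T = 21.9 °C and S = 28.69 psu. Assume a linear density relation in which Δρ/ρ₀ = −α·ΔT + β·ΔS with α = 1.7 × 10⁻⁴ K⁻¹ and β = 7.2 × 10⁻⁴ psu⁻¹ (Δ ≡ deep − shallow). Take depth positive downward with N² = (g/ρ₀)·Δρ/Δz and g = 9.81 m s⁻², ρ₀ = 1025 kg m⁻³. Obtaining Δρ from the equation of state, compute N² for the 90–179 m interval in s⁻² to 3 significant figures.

ΔT = +3.8 K, ΔS = +20.05 psu (deep − shallow).
Δρ/ρ₀ = −αΔT + βΔS = -6.46 × 10⁻⁴ + 0.014436 = 0.01379, so Δρ ≈ 14.13 kg m⁻³.
N² = (g/ρ₀)·Δρ/Δz = g·(Δρ/ρ₀)/Δz = 9.81 × 0.01379 / 89 = 1.5200 × 10⁻³ s⁻² ≈ 1.52 × 10⁻³ s⁻².

1.52 × 10⁻³ s⁻²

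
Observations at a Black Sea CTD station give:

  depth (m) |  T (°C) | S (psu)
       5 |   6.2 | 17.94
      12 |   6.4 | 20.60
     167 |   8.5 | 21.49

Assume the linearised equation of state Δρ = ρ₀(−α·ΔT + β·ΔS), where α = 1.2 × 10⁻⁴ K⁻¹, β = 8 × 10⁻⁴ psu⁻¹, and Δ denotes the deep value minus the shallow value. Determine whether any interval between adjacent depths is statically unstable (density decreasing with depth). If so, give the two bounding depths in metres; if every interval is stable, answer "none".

Evaluate Δρ/ρ₀ = −αΔT + βΔS across each adjacent pair:
  5–12 m: −αΔT+βΔS = −(1.2 × 10⁻⁴)(+0.2)+(8 × 10⁻⁴)(+2.66) = 2.1 × 10⁻³ → stable
  12–167 m: −αΔT+βΔS = −(1.2 × 10⁻⁴)(+2.1)+(8 × 10⁻⁴)(+0.89) = 4.6 × 10⁻⁴ → stable
Every interval has Δρ > 0: the column is stably stratified throughout.

none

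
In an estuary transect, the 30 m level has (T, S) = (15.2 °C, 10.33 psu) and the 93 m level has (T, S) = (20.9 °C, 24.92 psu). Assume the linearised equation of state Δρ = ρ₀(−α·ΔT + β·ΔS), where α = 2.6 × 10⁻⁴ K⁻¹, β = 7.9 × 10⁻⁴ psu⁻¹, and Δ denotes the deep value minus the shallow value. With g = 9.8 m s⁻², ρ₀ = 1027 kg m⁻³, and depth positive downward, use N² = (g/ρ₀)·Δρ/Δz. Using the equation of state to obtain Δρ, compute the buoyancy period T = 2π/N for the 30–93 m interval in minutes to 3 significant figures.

2.65 min

ΔT = +5.7 K, ΔS = +14.59 psu (deep − shallow).
Δρ/ρ₀ = −αΔT + βΔS = -1.482 × 10⁻³ + 0.0115261 = 0.0100441, so Δρ ≈ 10.32 kg m⁻³.
N² = (g/ρ₀)·Δρ/Δz = g·(Δρ/ρ₀)/Δz = 9.8 × 0.0100441 / 63 = 1.5624 × 10⁻³ s⁻².
N = √(1.5624 × 10⁻³) = 0.039527 rad s⁻¹ → T = 2π/N = 158.96 s = 2.6493 min ≈ 2.65 min.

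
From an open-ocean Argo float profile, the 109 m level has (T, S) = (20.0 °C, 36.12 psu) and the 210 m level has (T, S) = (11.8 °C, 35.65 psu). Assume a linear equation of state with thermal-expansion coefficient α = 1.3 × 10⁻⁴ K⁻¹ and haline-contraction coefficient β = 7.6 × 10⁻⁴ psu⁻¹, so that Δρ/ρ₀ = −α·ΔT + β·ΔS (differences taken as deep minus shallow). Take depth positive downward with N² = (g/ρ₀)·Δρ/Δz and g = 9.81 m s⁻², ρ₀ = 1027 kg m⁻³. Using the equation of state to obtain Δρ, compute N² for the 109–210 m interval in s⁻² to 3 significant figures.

ΔT = -8.2 K, ΔS = -0.47 psu (deep − shallow).
Δρ/ρ₀ = −αΔT + βΔS = 1.066 × 10⁻³ − 3.572 × 10⁻⁴ = 7.088 × 10⁻⁴, so Δρ ≈ 0.7279 kg m⁻³.
N² = (g/ρ₀)·Δρ/Δz = g·(Δρ/ρ₀)/Δz = 9.81 × 7.088 × 10⁻⁴ / 101 = 6.8845 × 10⁻⁵ s⁻² ≈ 6.88 × 10⁻⁵ s⁻².

6.88 × 10⁻⁵ s⁻²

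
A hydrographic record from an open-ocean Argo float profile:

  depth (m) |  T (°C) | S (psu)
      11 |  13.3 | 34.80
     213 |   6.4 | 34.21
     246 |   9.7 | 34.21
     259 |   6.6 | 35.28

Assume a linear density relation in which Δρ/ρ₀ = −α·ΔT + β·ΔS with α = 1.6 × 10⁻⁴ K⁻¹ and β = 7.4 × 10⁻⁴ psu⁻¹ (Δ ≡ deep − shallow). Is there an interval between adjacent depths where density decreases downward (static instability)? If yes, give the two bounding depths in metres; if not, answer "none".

Evaluate Δρ/ρ₀ = −αΔT + βΔS across each adjacent pair:
  11–213 m: −αΔT+βΔS = −(1.6 × 10⁻⁴)(-6.9)+(7.4 × 10⁻⁴)(-0.59) = 6.7 × 10⁻⁴ → stable
  213–246 m: −αΔT+βΔS = −(1.6 × 10⁻⁴)(+3.3)+(7.4 × 10⁻⁴)(+0.00) = -5.3 × 10⁻⁴ → UNSTABLE
  246–259 m: −αΔT+βΔS = −(1.6 × 10⁻⁴)(-3.1)+(7.4 × 10⁻⁴)(+1.07) = 1.3 × 10⁻³ → stable
The 213–246 m interval has Δρ < 0: lighter water underlies denser water.

213–246 m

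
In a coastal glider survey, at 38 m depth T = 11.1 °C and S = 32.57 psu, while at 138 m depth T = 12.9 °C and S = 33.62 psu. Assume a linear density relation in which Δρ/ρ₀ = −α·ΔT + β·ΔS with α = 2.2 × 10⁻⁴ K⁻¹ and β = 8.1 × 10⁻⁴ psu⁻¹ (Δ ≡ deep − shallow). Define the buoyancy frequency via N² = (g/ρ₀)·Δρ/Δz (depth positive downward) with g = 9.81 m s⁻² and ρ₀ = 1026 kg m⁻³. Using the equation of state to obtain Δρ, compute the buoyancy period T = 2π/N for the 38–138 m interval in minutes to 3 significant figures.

ΔT = +1.8 K, ΔS = +1.05 psu (deep − shallow).
Δρ/ρ₀ = −αΔT + βΔS = -3.96 × 10⁻⁴ + 8.505 × 10⁻⁴ = 4.545 × 10⁻⁴, so Δρ ≈ 0.4663 kg m⁻³.
N² = (g/ρ₀)·Δρ/Δz = g·(Δρ/ρ₀)/Δz = 9.81 × 4.545 × 10⁻⁴ / 100 = 4.4586 × 10⁻⁵ s⁻².
N = √(4.4586 × 10⁻⁵) = 6.6773 × 10⁻³ rad s⁻¹ → T = 2π/N = 940.98 s = 15.683 min ≈ 15.7 min.

15.7 min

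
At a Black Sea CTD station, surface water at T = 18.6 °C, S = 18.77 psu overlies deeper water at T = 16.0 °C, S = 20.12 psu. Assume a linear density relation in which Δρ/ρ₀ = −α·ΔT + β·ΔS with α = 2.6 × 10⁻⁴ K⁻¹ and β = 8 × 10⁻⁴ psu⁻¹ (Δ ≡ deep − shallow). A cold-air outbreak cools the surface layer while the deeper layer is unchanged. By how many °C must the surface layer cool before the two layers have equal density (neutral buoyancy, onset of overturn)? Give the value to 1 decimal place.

6.8 °C

Neutral buoyancy requires Δρ = 0, i.e. −α(T_deep − T_surf′) + β(S_deep − S_surf) = 0.
T_surf′ = T_deep − (β/α)·ΔS = 16.0 − (8 × 10⁻⁴/2.6 × 10⁻⁴)·(+1.35) = 11.846 °C.
Cooling required: 18.6 − (11.846) = 6.754 °C.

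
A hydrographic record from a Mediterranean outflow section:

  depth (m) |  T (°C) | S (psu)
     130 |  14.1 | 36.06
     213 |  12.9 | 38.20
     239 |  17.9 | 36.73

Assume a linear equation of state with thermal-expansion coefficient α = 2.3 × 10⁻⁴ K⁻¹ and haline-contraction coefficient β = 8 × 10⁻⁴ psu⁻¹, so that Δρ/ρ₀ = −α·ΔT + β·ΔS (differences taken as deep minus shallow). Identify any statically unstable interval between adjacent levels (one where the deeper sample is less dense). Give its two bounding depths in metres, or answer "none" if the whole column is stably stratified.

Evaluate Δρ/ρ₀ = −αΔT + βΔS across each adjacent pair:
  130–213 m: −αΔT+βΔS = −(2.3 × 10⁻⁴)(-1.2)+(8 × 10⁻⁴)(+2.14) = 2.0 × 10⁻³ → stable
  213–239 m: −αΔT+βΔS = −(2.3 × 10⁻⁴)(+5.0)+(8 × 10⁻⁴)(-1.47) = -2.3 × 10⁻³ → UNSTABLE
The 213–239 m interval has Δρ < 0: lighter water underlies denser water.

213–239 m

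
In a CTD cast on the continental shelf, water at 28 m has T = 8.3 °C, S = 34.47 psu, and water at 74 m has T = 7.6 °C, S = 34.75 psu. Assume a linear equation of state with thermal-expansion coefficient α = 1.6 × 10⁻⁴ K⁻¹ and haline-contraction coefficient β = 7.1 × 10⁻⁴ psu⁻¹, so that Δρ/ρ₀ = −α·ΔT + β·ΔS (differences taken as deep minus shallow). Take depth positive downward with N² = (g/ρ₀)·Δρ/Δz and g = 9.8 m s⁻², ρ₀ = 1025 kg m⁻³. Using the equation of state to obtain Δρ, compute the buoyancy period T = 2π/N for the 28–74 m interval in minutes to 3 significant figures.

12.9 min

ΔT = -0.7 K, ΔS = +0.28 psu (deep − shallow).
Δρ/ρ₀ = −αΔT + βΔS = 1.12 × 10⁻⁴ + 1.988 × 10⁻⁴ = 3.108 × 10⁻⁴, so Δρ ≈ 0.3186 kg m⁻³.
N² = (g/ρ₀)·Δρ/Δz = g·(Δρ/ρ₀)/Δz = 9.8 × 3.108 × 10⁻⁴ / 46 = 6.6214 × 10⁻⁵ s⁻².
N = √(6.6214 × 10⁻⁵) = 8.1372 × 10⁻³ rad s⁻¹ → T = 2π/N = 772.16 s = 12.869 min ≈ 12.9 min.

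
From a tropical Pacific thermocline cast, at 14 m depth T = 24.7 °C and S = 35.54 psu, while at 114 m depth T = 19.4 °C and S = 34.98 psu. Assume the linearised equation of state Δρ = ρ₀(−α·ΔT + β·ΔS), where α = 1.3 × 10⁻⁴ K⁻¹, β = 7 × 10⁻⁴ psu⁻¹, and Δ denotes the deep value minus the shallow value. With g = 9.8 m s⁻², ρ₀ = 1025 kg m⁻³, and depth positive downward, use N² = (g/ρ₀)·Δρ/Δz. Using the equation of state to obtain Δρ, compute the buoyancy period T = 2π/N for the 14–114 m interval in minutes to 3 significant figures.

ΔT = -5.3 K, ΔS = -0.56 psu (deep − shallow).
Δρ/ρ₀ = −αΔT + βΔS = 6.89 × 10⁻⁴ − 3.92 × 10⁻⁴ = 2.97 × 10⁻⁴, so Δρ ≈ 0.3044 kg m⁻³.
N² = (g/ρ₀)·Δρ/Δz = g·(Δρ/ρ₀)/Δz = 9.8 × 2.97 × 10⁻⁴ / 100 = 2.9106 × 10⁻⁵ s⁻².
N = √(2.9106 × 10⁻⁵) = 5.3950 × 10⁻³ rad s⁻¹ → T = 2π/N = 1.1646 × 10³ s = 19.410 min ≈ 19.4 min.

19.4 min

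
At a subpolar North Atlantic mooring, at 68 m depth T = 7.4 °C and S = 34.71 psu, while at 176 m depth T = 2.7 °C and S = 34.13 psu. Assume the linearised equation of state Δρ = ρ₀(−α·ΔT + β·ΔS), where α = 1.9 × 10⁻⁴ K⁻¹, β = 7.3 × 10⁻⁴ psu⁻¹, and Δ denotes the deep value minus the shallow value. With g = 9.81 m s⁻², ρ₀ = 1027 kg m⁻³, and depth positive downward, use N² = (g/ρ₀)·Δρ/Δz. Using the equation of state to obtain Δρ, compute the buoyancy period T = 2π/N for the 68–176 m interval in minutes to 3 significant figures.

16.0 min

ΔT = -4.7 K, ΔS = -0.58 psu (deep − shallow).
Δρ/ρ₀ = −αΔT + βΔS = 8.93 × 10⁻⁴ − 4.234 × 10⁻⁴ = 4.696 × 10⁻⁴, so Δρ ≈ 0.4823 kg m⁻³.
N² = (g/ρ₀)·Δρ/Δz = g·(Δρ/ρ₀)/Δz = 9.81 × 4.696 × 10⁻⁴ / 108 = 4.2655 × 10⁻⁵ s⁻².
N = √(4.2655 × 10⁻⁵) = 6.5311 × 10⁻³ rad s⁻¹ → T = 2π/N = 962.04 s = 16.034 min ≈ 16.0 min.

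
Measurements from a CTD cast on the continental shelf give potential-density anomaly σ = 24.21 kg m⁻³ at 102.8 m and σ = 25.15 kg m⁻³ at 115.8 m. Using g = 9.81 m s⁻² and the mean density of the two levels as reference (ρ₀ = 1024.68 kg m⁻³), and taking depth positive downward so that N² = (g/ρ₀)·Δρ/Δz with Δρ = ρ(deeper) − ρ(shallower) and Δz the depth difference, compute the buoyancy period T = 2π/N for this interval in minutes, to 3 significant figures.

3.98 min

Δρ = 1025.15 − 1024.21 = 0.94 kg m⁻³ over Δz = 115.8 − 102.8 = 13 m.
N² = (9.81/1024.68) × (0.94/13) = 6.9225 × 10⁻⁴ s⁻².
N = √(6.9225 × 10⁻⁴) = 0.026311 rad s⁻¹, so T = 2π/N = 238.80 s = 3.9800 min ≈ 3.98 min.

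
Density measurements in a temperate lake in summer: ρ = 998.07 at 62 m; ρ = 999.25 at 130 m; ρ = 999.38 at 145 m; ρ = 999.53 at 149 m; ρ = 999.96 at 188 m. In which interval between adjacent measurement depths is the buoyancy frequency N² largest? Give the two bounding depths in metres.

Compute the density gradient over each adjacent pair:
  62–130 m: Δρ/Δz = 1.18/68 = 0.017 kg m⁻⁴
  130–145 m: Δρ/Δz = 0.13/15 = 8.7 × 10⁻³ kg m⁻⁴
  145–149 m: Δρ/Δz = 0.15/4 = 0.037 kg m⁻⁴
  149–188 m: Δρ/Δz = 0.43/39 = 0.011 kg m⁻⁴
The largest gradient is in the 145–149 m interval — the pycnocline.

145–149 m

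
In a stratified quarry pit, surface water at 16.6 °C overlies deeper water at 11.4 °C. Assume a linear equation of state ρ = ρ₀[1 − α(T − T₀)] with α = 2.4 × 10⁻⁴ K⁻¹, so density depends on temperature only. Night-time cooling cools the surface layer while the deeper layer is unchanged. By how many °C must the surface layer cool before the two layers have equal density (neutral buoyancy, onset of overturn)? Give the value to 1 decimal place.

5.2 °C

With temperature the only control, equal density requires T_surf′ = T_deep.
T_surf′ = 11.4 °C.
Cooling required: 16.6 − 11.4 = 5.2 °C.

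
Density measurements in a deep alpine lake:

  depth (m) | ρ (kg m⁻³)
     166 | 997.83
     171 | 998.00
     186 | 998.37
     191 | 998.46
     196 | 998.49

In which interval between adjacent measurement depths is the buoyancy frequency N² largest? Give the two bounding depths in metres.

166–171 m

Compute the density gradient over each adjacent pair:
  166–171 m: Δρ/Δz = 0.17/5 = 0.034 kg m⁻⁴
  171–186 m: Δρ/Δz = 0.37/15 = 0.025 kg m⁻⁴
  186–191 m: Δρ/Δz = 0.09/5 = 0.018 kg m⁻⁴
  191–196 m: Δρ/Δz = 0.03/5 = 6.0 × 10⁻³ kg m⁻⁴
The largest gradient is in the 166–171 m interval — the pycnocline.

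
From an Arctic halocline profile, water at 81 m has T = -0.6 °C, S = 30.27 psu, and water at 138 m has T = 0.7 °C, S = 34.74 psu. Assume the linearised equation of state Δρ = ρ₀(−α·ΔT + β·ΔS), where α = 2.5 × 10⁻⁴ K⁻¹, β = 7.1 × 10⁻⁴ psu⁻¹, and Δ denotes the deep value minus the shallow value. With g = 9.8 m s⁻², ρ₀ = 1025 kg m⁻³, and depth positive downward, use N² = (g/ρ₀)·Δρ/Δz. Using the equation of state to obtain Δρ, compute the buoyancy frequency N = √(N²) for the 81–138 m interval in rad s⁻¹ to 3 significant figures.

ΔT = +1.3 K, ΔS = +4.47 psu (deep − shallow).
Δρ/ρ₀ = −αΔT + βΔS = -3.25 × 10⁻⁴ + 3.1737 × 10⁻³ = 2.8487 × 10⁻³, so Δρ ≈ 2.920 kg m⁻³.
N² = (g/ρ₀)·Δρ/Δz = g·(Δρ/ρ₀)/Δz = 9.8 × 2.8487 × 10⁻³ / 57 = 4.8978 × 10⁻⁴ s⁻².
N = √(4.8978 × 10⁻⁴) = 0.022131 rad s⁻¹ ≈ 0.0221 rad s⁻¹.

0.0221 rad s⁻¹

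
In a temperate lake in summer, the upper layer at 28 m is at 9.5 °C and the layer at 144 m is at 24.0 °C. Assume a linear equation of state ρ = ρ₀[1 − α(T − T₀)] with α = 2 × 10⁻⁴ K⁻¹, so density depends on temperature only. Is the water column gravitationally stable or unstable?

ΔT = 24.0 − 9.5 = +14.5 K, so Δρ/ρ₀ = −αΔT = -2.90 × 10⁻³.
Δρ/ρ₀ < 0, so Δρ < 0: deeper water is lighter → statically unstable; the column would overturn.

unstable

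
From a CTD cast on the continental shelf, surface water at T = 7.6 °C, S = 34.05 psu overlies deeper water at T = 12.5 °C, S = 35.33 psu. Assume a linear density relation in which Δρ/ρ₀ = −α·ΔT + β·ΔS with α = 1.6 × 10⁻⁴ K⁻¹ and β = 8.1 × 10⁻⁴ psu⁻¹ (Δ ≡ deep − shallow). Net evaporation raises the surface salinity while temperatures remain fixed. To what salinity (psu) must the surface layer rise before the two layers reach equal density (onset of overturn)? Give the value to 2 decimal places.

34.36 psu

Neutral buoyancy requires −α(T_deep − T_surf) + β(S_deep − S_surf′) = 0.
S_surf′ = S_deep − (α/β)·ΔT = 35.33 − (1.6 × 10⁻⁴/8.1 × 10⁻⁴)·(+4.9) = 34.3621 psu.
Increase required: 34.3621 − 34.05 = 0.3121 psu.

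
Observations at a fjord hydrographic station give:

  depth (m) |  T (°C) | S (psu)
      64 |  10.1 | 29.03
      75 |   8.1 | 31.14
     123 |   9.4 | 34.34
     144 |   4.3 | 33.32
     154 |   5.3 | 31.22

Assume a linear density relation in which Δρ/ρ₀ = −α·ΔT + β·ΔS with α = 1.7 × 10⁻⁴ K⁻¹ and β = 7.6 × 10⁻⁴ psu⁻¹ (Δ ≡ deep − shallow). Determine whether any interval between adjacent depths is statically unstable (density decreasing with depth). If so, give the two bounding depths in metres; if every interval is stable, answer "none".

144–154 m

Evaluate Δρ/ρ₀ = −αΔT + βΔS across each adjacent pair:
  64–75 m: −αΔT+βΔS = −(1.7 × 10⁻⁴)(-2.0)+(7.6 × 10⁻⁴)(+2.11) = 1.9 × 10⁻³ → stable
  75–123 m: −αΔT+βΔS = −(1.7 × 10⁻⁴)(+1.3)+(7.6 × 10⁻⁴)(+3.20) = 2.2 × 10⁻³ → stable
  123–144 m: −αΔT+βΔS = −(1.7 × 10⁻⁴)(-5.1)+(7.6 × 10⁻⁴)(-1.02) = 9.2 × 10⁻⁵ → stable
  144–154 m: −αΔT+βΔS = −(1.7 × 10⁻⁴)(+1.0)+(7.6 × 10⁻⁴)(-2.10) = -1.8 × 10⁻³ → UNSTABLE
The 144–154 m interval has Δρ < 0: lighter water underlies denser water.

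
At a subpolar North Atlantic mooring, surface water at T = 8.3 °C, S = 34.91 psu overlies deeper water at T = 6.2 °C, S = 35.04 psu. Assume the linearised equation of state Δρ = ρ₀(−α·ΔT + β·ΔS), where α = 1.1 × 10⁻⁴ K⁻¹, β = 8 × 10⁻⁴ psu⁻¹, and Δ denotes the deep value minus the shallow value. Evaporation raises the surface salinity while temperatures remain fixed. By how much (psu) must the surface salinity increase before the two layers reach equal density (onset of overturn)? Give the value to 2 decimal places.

Neutral buoyancy requires −α(T_deep − T_surf) + β(S_deep − S_surf′) = 0.
S_surf′ = S_deep − (α/β)·ΔT = 35.04 − (1.1 × 10⁻⁴/8 × 10⁻⁴)·(-2.1) = 35.3287 psu.
Increase required: 35.3287 − 34.91 = 0.4187 psu.

0.42 psu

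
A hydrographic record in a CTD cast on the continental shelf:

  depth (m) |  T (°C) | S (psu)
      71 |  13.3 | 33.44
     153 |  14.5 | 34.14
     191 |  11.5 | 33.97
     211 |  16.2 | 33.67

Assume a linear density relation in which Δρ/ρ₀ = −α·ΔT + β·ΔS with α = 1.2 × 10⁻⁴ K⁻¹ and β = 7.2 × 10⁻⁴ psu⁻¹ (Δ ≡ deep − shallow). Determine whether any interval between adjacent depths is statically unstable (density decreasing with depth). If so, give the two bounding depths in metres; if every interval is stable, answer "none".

Evaluate Δρ/ρ₀ = −αΔT + βΔS across each adjacent pair:
  71–153 m: −αΔT+βΔS = −(1.2 × 10⁻⁴)(+1.2)+(7.2 × 10⁻⁴)(+0.70) = 3.6 × 10⁻⁴ → stable
  153–191 m: −αΔT+βΔS = −(1.2 × 10⁻⁴)(-3.0)+(7.2 × 10⁻⁴)(-0.17) = 2.4 × 10⁻⁴ → stable
  191–211 m: −αΔT+βΔS = −(1.2 × 10⁻⁴)(+4.7)+(7.2 × 10⁻⁴)(-0.30) = -7.8 × 10⁻⁴ → UNSTABLE
The 191–211 m interval has Δρ < 0: lighter water underlies denser water.

191–211 m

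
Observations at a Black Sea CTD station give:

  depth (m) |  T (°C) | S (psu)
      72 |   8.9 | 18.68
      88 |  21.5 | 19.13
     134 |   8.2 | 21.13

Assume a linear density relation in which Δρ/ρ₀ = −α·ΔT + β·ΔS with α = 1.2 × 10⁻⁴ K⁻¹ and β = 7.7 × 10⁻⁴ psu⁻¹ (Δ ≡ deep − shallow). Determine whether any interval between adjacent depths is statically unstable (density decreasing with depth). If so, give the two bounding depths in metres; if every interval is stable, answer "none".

72–88 m

Evaluate Δρ/ρ₀ = −αΔT + βΔS across each adjacent pair:
  72–88 m: −αΔT+βΔS = −(1.2 × 10⁻⁴)(+12.6)+(7.7 × 10⁻⁴)(+0.45) = -1.2 × 10⁻³ → UNSTABLE
  88–134 m: −αΔT+βΔS = −(1.2 × 10⁻⁴)(-13.3)+(7.7 × 10⁻⁴)(+2.00) = 3.1 × 10⁻³ → stable
The 72–88 m interval has Δρ < 0: lighter water underlies denser water.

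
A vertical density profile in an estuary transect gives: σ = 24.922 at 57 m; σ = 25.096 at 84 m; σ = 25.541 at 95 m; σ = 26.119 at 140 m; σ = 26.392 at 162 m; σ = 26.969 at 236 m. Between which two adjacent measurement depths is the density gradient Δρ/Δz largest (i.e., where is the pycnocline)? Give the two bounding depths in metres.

Compute the density gradient over each adjacent pair:
  57–84 m: Δρ/Δz = 0.174/27 = 6.4 × 10⁻³ kg m⁻⁴
  84–95 m: Δρ/Δz = 0.445/11 = 0.040 kg m⁻⁴
  95–140 m: Δρ/Δz = 0.578/45 = 0.013 kg m⁻⁴
  140–162 m: Δρ/Δz = 0.273/22 = 0.012 kg m⁻⁴
  162–236 m: Δρ/Δz = 0.577/74 = 7.8 × 10⁻³ kg m⁻⁴
The largest gradient is in the 84–95 m interval — the pycnocline.

84–95 m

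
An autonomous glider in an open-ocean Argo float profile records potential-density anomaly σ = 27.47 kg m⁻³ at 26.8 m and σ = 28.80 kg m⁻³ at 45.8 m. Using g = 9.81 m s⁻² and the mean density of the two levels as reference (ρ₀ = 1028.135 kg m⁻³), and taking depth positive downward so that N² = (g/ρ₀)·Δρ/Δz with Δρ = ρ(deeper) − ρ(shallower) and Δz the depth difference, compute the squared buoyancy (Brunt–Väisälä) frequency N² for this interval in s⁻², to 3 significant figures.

Δρ = 1028.80 − 1027.47 = 1.33 kg m⁻³ over Δz = 45.8 − 26.8 = 19 m.
N² = (9.81/1028.135) × (1.33/19) = 6.6791 × 10⁻⁴ s⁻² ≈ 6.68 × 10⁻⁴ s⁻².

6.68 × 10⁻⁴ s⁻²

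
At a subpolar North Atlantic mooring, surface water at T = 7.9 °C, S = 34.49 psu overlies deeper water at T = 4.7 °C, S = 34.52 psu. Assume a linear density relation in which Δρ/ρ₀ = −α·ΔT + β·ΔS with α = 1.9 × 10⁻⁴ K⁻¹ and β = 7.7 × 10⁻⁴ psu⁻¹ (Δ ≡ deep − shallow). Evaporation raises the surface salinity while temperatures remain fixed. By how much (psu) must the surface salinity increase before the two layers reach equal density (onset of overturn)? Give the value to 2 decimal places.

0.82 psu

Neutral buoyancy requires −α(T_deep − T_surf) + β(S_deep − S_surf′) = 0.
S_surf′ = S_deep − (α/β)·ΔT = 34.52 − (1.9 × 10⁻⁴/7.7 × 10⁻⁴)·(-3.2) = 35.3096 psu.
Increase required: 35.3096 − 34.49 = 0.8196 psu.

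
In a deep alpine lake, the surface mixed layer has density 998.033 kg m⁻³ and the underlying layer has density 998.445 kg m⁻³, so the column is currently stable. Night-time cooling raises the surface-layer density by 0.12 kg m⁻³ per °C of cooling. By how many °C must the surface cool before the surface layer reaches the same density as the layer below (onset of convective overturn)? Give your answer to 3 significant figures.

Density deficit of the surface layer: 998.445 − 998.033 = 0.412 kg m⁻³.
Required change = 0.412 / 0.12 = 3.43 °C.

3.43 °C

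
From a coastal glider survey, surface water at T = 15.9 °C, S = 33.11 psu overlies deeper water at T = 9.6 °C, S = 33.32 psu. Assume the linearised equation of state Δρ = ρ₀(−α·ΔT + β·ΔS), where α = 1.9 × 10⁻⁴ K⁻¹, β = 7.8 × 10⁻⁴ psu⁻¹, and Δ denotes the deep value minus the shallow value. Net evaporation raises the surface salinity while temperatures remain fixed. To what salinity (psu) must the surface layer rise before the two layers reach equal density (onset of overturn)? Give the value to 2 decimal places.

Neutral buoyancy requires −α(T_deep − T_surf) + β(S_deep − S_surf′) = 0.
S_surf′ = S_deep − (α/β)·ΔT = 33.32 − (1.9 × 10⁻⁴/7.8 × 10⁻⁴)·(-6.3) = 34.8546 psu.
Increase required: 34.8546 − 33.11 = 1.7446 psu.

34.85 psu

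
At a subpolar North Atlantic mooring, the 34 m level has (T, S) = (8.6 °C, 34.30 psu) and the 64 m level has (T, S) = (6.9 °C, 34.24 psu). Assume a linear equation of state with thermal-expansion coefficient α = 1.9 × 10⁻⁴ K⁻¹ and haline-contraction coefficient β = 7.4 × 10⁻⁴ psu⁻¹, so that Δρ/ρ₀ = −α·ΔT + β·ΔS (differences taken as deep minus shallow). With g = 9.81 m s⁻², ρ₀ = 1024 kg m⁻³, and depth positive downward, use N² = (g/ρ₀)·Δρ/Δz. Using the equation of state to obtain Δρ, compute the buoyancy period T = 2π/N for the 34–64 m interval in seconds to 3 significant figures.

658 s

ΔT = -1.7 K, ΔS = -0.06 psu (deep − shallow).
Δρ/ρ₀ = −αΔT + βΔS = 3.23 × 10⁻⁴ − 4.44 × 10⁻⁵ = 2.786 × 10⁻⁴, so Δρ ≈ 0.2853 kg m⁻³.
N² = (g/ρ₀)·Δρ/Δz = g·(Δρ/ρ₀)/Δz = 9.81 × 2.786 × 10⁻⁴ / 30 = 9.1102 × 10⁻⁵ s⁻².
N = √(9.1102 × 10⁻⁵) = 9.5447 × 10⁻³ rad s⁻¹ → T = 2π/N = 658.29 s ≈ 658 s.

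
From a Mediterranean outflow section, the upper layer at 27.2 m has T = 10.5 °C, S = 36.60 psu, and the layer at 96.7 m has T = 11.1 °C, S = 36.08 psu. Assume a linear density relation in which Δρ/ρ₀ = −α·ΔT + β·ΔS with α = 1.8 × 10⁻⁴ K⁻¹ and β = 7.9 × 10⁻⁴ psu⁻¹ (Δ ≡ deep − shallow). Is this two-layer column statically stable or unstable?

unstable

ΔT = 11.1 − 10.5 = +0.6 K and ΔS = 36.08 − 36.60 = -0.52 psu (deep − shallow).
−αΔT = -1.08 × 10⁻⁴; βΔS = -4.108 × 10⁻⁴; sum Δρ/ρ₀ = -5.188 × 10⁻⁴.
Δρ/ρ₀ < 0, so Δρ < 0: deeper water is lighter → statically unstable; the column would overturn.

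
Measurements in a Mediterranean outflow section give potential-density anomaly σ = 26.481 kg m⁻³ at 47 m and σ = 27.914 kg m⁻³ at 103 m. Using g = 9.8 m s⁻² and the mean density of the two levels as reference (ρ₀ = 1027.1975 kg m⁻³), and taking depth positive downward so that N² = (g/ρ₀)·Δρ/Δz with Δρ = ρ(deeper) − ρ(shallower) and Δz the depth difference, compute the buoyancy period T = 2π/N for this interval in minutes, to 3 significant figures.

Δρ = 1027.914 − 1026.481 = 1.433 kg m⁻³ over Δz = 103 − 47 = 56 m.
N² = (9.8/1027.1975) × (1.433/56) = 2.4414 × 10⁻⁴ s⁻².
N = √(2.4414 × 10⁻⁴) = 0.015625 rad s⁻¹, so T = 2π/N = 402.12 s = 6.7020 min ≈ 6.70 min.

6.70 min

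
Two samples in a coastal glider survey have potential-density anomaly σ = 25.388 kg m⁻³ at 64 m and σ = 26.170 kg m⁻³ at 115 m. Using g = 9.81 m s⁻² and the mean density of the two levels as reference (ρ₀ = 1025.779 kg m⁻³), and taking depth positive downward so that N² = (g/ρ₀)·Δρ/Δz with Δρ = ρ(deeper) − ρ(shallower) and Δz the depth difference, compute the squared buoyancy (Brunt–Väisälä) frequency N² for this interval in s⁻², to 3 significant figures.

1.47 × 10⁻⁴ s⁻²

Δρ = 1026.170 − 1025.388 = 0.782 kg m⁻³ over Δz = 115 − 64 = 51 m.
N² = (9.81/1025.779) × (0.782/51) = 1.4664 × 10⁻⁴ s⁻² ≈ 1.47 × 10⁻⁴ s⁻².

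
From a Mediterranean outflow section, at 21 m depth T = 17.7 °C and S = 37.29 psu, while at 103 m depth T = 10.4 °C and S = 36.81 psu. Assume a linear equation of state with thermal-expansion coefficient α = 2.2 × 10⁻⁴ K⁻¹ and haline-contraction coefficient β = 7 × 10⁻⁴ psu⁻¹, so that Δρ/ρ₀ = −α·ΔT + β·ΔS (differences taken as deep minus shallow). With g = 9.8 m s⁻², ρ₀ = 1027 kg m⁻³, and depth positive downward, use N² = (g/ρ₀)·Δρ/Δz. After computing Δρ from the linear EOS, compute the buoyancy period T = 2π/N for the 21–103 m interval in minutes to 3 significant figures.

8.50 min

ΔT = -7.3 K, ΔS = -0.48 psu (deep − shallow).
Δρ/ρ₀ = −αΔT + βΔS = 1.606 × 10⁻³ − 3.36 × 10⁻⁴ = 1.27 × 10⁻³, so Δρ ≈ 1.304 kg m⁻³.
N² = (g/ρ₀)·Δρ/Δz = g·(Δρ/ρ₀)/Δz = 9.8 × 1.27 × 10⁻³ / 82 = 1.5178 × 10⁻⁴ s⁻².
N = √(1.5178 × 10⁻⁴) = 0.012320 rad s⁻¹ → T = 2π/N = 510.00 s = 8.5000 min ≈ 8.50 min.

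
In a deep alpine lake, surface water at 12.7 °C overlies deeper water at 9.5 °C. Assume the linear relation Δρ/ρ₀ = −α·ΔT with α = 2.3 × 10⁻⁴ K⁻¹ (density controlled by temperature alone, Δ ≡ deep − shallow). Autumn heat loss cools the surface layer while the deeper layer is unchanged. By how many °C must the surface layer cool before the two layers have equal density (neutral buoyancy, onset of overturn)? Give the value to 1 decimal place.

3.2 °C

With temperature the only control, equal density requires T_surf′ = T_deep.
T_surf′ = 9.5 °C.
Cooling required: 12.7 − 9.5 = 3.2 °C.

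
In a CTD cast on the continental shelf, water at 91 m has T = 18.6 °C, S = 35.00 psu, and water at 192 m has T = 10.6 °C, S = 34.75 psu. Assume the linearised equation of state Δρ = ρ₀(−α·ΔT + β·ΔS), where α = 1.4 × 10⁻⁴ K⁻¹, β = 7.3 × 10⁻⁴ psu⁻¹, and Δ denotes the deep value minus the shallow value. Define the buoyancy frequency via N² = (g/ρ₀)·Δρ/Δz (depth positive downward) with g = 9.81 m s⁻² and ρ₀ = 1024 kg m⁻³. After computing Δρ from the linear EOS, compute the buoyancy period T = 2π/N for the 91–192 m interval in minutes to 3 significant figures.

11.0 min

ΔT = -8.0 K, ΔS = -0.25 psu (deep − shallow).
Δρ/ρ₀ = −αΔT + βΔS = 1.12 × 10⁻³ − 1.825 × 10⁻⁴ = 9.375 × 10⁻⁴, so Δρ ≈ 0.9600 kg m⁻³.
N² = (g/ρ₀)·Δρ/Δz = g·(Δρ/ρ₀)/Δz = 9.81 × 9.375 × 10⁻⁴ / 101 = 9.1058 × 10⁻⁵ s⁻².
N = √(9.1058 × 10⁻⁵) = 9.5424 × 10⁻³ rad s⁻¹ → T = 2π/N = 658.45 s = 10.974 min ≈ 11.0 min.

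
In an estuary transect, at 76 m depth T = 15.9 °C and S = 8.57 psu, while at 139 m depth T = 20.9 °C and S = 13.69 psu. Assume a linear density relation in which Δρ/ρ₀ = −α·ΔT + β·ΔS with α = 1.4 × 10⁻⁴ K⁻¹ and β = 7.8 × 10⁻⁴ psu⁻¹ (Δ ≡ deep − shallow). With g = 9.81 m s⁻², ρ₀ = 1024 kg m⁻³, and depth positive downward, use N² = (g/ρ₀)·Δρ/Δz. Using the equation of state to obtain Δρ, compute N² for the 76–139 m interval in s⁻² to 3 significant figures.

5.13 × 10⁻⁴ s⁻²

ΔT = +5.0 K, ΔS = +5.12 psu (deep − shallow).
Δρ/ρ₀ = −αΔT + βΔS = -7.00 × 10⁻⁴ + 3.9936 × 10⁻³ = 3.2936 × 10⁻³, so Δρ ≈ 3.373 kg m⁻³.
N² = (g/ρ₀)·Δρ/Δz = g·(Δρ/ρ₀)/Δz = 9.81 × 3.2936 × 10⁻³ / 63 = 5.1286 × 10⁻⁴ s⁻² ≈ 5.13 × 10⁻⁴ s⁻².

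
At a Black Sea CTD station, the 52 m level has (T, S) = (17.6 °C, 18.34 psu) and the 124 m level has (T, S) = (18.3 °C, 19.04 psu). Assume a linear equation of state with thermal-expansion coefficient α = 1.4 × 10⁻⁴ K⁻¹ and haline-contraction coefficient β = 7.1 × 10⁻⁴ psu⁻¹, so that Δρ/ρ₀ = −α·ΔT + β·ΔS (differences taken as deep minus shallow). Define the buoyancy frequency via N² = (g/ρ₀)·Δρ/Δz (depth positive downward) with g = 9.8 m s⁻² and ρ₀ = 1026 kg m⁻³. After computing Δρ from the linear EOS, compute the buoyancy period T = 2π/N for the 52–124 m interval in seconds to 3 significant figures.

853 s

ΔT = +0.7 K, ΔS = +0.70 psu (deep − shallow).
Δρ/ρ₀ = −αΔT + βΔS = -9.80 × 10⁻⁵ + 4.97 × 10⁻⁴ = 3.99 × 10⁻⁴, so Δρ ≈ 0.4094 kg m⁻³.
N² = (g/ρ₀)·Δρ/Δz = g·(Δρ/ρ₀)/Δz = 9.8 × 3.99 × 10⁻⁴ / 72 = 5.4308 × 10⁻⁵ s⁻².
N = √(5.4308 × 10⁻⁵) = 7.3694 × 10⁻³ rad s⁻¹ → T = 2π/N = 852.60 s ≈ 853 s.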